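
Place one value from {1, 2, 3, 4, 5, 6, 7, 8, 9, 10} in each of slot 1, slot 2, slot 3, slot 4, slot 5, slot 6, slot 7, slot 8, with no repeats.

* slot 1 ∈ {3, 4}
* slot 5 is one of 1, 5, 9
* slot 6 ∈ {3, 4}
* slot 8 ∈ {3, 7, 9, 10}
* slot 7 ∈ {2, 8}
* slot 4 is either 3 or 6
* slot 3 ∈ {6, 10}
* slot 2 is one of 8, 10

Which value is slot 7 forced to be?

slot 1 and slot 6 share exactly the 2 values {3, 4}; by pigeonhole those values go to them, so strike 3, 4 from slot 4, slot 8.
slot 4's domain is down to {6}, so slot 4 = 6. Strike 6 from slot 3.
That leaves slot 3 = 10. So slot 2, slot 8 can't be 10.
That leaves slot 2 = 8. So slot 7 can't be 8.
So slot 7 = 2.

2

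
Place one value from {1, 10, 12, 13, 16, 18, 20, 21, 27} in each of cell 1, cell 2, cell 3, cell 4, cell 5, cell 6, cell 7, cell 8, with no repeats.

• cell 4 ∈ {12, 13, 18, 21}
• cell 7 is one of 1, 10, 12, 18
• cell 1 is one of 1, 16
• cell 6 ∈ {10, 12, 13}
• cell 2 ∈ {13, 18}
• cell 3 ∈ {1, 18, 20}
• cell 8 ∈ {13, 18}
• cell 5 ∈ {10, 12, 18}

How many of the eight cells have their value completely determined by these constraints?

The 8 variables draw from only 8 values {1, 10, 12, 13, 16, 18, 20, 21}, so each is used; only cell 1 can be 16, hence cell 1 = 16.
The 7 still-open variables together cover exactly {1, 10, 12, 13, 18, 20, 21} — 7 values for 7 variables — and 20 appears only in cell 3's list, so cell 3 = 20.
The 6 still-open variables together cover exactly {1, 10, 12, 13, 18, 21} — 6 values for 6 variables — and 1 appears only in cell 7's list, so cell 7 = 1.
The 5 still-open variables draw from only 5 values {10, 12, 13, 18, 21}, so each is used; only cell 4 can be 21, hence cell 4 = 21.
The 2 variables cell 2 and cell 8 are confined to {13, 18}, which locks those values in; drop them from cell 5, cell 6.
Determined: cell 1=16, cell 3=20, cell 4=21, cell 7=1. The other cells each still have more than one consistent value. That makes 4.

4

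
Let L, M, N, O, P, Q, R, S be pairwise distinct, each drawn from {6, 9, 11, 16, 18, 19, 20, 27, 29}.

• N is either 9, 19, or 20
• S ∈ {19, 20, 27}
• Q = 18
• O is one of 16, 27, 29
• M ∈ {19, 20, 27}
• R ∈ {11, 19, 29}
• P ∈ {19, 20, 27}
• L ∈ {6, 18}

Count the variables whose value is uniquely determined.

3

Q must be 18 (only option left). So L can't be 18.
L must be 6 (only option left).
M, P, S between them cover only {19, 20, 27} — a naked triple. Remove those values from N, O, R.
N's domain is down to {9}, so N = 9.
Determined: L=6, N=9, Q=18. The other variables each still have more than one consistent value. That makes 3.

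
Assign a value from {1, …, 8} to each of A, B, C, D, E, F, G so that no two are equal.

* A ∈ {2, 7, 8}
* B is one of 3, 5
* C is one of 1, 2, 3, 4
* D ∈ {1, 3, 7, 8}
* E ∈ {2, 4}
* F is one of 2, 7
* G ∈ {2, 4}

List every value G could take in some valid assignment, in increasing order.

The 7 variables together cover exactly {1, 2, 3, 4, 5, 7, 8} — 7 values for 7 variables — and 5 appears only in B's list, so B = 5.
E and G share exactly the 2 values {2, 4}; by pigeonhole those values go to them, so strike 2, 4 from A, C, F.
That leaves F = 7. Remove 7 from A, D.
That leaves A = 8. Eliminate 8 elsewhere: D.
No further eliminations apply; G can still be any of 2, 4.

2, 4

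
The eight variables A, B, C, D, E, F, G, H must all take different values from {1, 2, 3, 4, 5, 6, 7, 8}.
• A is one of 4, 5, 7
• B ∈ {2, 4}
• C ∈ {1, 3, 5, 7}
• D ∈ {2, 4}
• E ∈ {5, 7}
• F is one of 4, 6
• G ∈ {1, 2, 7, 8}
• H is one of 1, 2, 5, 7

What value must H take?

1

Among the 8 variables, 3 fits only C (and all 8 values in {1, 2, 3, 4, 5, 6, 7, 8} must be used), so C = 3.
Among the 7 still-open variables, 6 fits only F (and all 7 values in {1, 2, 4, 5, 6, 7, 8} must be used), so F = 6.
Among the 6 still-open variables, 8 fits only G (and all 6 values in {1, 2, 4, 5, 7, 8} must be used), so G = 8.
Among the 5 still-open variables, 1 fits only H (and all 5 values in {1, 2, 4, 5, 7} must be used), so H = 1.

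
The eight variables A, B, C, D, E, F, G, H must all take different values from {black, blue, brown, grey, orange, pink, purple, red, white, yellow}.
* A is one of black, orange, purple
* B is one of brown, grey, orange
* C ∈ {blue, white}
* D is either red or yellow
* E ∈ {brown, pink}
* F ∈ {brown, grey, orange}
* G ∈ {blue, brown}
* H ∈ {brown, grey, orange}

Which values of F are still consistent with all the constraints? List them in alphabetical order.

B, F, H share exactly the 3 values {brown, grey, orange}; by pigeonhole those values go to them, so strike brown, grey, orange from A, E, G.
That leaves E = pink.
G has just one choice, so G = blue. Strike blue from C.
C must be white (only option left).
No further eliminations apply; F can still be any of brown, grey, orange.

brown, grey, orange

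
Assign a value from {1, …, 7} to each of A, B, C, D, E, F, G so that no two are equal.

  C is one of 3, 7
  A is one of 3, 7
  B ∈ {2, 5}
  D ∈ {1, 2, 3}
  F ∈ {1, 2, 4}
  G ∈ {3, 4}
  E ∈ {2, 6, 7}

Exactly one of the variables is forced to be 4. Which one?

The 7 variables together cover exactly {1, 2, 3, 4, 5, 6, 7} — 7 values for 7 variables — and 5 appears only in B's list, so B = 5.
The 6 still-open variables together cover exactly {1, 2, 3, 4, 6, 7} — 6 values for 6 variables — and 6 appears only in E's list, so E = 6.
A and C share exactly the 2 values {3, 7}; by pigeonhole those values go to them, so strike 3, 7 from D, G.
So 4 goes to G.

G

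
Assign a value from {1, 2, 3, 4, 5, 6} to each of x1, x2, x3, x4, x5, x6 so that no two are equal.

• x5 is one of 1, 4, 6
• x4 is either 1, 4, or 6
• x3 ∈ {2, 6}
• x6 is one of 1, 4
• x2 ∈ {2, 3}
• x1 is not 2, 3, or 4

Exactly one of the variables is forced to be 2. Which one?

x3

The 6 variables together cover exactly {1, 2, 3, 4, 5, 6} — 6 values for 6 variables — and 3 appears only in x2's list, so x2 = 3.
The 5 still-open variables draw from only 5 values {1, 2, 4, 5, 6}, so each is used; only x3 can be 2, hence x3 = 2.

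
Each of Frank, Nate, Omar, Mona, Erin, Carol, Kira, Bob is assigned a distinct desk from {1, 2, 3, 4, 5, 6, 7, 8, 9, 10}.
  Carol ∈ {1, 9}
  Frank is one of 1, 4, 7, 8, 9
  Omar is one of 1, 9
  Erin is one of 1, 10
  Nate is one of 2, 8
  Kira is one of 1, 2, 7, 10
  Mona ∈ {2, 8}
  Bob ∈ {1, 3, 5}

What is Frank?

Nate and Mona between them cover only {2, 8} — a naked pair. Remove those values from Frank, Kira.
Omar and Carol share exactly the 2 values {1, 9}; by pigeonhole those values go to them, so strike 1, 9 from Frank, Erin, Kira, Bob.
That leaves Erin = 10. Remove 10 from Kira.
Kira's domain is down to {7}, so Kira = 7. So Frank can't be 7.
So Frank = 4.

4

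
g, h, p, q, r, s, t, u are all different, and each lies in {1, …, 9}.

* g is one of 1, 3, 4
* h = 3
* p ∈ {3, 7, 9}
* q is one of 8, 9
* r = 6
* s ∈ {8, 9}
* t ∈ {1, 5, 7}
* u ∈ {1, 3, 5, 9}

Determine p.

7

h's domain is down to {3}, so h = 3. Strike 3 from g, p, u.
r has just one choice, so r = 6.
Among the 6 still-open variables, 4 fits only g (and all 6 values in {1, 4, 5, 7, 8, 9} must be used), so g = 4.
q and s share exactly the 2 values {8, 9}; by pigeonhole those values go to them, so strike 8, 9 from p, u.
So p = 7.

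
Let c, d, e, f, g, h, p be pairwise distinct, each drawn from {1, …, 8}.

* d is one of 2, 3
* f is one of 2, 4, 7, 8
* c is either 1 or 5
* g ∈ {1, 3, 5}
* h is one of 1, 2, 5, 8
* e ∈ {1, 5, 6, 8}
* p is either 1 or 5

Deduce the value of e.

The 2 variables c and p are confined to {1, 5}, which locks those values in; drop them from e, g, h.
g has just one choice, so g = 3. So d can't be 3.
That leaves d = 2. So f, h can't be 2.
h has just one choice, so h = 8. Remove 8 from e, f.
So e = 6.

6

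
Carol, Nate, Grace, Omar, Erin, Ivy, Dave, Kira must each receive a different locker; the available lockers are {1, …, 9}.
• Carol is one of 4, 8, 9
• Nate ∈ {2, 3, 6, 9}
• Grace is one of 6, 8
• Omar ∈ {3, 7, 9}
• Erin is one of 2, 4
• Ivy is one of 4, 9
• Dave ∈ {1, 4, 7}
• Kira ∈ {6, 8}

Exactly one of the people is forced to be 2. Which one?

The 8 variables draw from only 8 values {1, 2, 3, 4, 6, 7, 8, 9}, so each is used; only Dave can be 1, hence Dave = 1.
The 7 still-open variables together cover exactly {2, 3, 4, 6, 7, 8, 9} — 7 values for 7 variables — and 7 appears only in Omar's list, so Omar = 7.
The 6 still-open variables together cover exactly {2, 3, 4, 6, 8, 9} — 6 values for 6 variables — and 3 appears only in Nate's list, so Nate = 3.
The 5 still-open variables together cover exactly {2, 4, 6, 8, 9} — 5 values for 5 variables — and 2 appears only in Erin's list, so Erin = 2.

Erin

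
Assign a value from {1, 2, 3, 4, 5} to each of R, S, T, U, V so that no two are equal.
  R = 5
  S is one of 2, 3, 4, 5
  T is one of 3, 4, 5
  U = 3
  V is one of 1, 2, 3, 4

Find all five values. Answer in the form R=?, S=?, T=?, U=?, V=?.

R=5, S=2, T=4, U=3, V=1

R's domain is down to {5}, so R = 5. Eliminate 5 elsewhere: S, T.
U's domain is down to {3}, so U = 3. Eliminate 3 elsewhere: S, T, V.
T must be 4 (only option left). Remove 4 from S, V.
S has just one choice, so S = 2. So V can't be 2.
That leaves V = 1.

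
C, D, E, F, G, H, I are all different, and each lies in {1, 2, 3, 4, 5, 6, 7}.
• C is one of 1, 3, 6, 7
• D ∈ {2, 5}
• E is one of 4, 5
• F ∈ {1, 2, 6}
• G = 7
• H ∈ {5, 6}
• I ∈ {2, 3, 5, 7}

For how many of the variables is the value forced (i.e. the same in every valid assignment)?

G must be 7 (only option left). So C, I can't be 7.
Among the 6 still-open variables, 4 fits only E (and all 6 values in {1, 2, 3, 4, 5, 6} must be used), so E = 4.
Determined: E=4, G=7. The other variables each still have more than one consistent value. That makes 2.

2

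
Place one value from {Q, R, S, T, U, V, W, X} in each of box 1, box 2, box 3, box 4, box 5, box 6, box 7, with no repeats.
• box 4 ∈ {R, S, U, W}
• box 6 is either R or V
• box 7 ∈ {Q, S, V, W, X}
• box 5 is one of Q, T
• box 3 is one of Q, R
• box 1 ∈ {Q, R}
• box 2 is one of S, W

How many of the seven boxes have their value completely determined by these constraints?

The 2 variables box 1 and box 3 are confined to {Q, R}, which locks those values in; drop them from box 4, box 5, box 6, box 7.
box 5 must be T (only option left).
That leaves box 6 = V. So box 7 can't be V.
Determined: box 5=T, box 6=V. The other boxes each still have more than one consistent value. That makes 2.

2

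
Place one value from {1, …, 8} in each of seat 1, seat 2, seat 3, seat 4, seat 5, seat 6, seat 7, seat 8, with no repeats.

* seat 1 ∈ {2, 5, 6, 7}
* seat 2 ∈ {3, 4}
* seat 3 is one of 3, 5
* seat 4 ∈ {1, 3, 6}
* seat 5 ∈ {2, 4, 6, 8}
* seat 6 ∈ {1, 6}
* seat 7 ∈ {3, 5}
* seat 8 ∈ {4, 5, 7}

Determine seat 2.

4

Among the 8 variables, 8 fits only seat 5 (and all 8 values in {1, 2, 3, 4, 5, 6, 7, 8} must be used), so seat 5 = 8.
Among the 7 still-open variables, 2 fits only seat 1 (and all 7 values in {1, 2, 3, 4, 5, 6, 7} must be used), so seat 1 = 2.
The 6 still-open variables draw from only 6 values {1, 3, 4, 5, 6, 7}, so each is used; only seat 8 can be 7, hence seat 8 = 7.
The 5 still-open variables together cover exactly {1, 3, 4, 5, 6} — 5 values for 5 variables — and 4 appears only in seat 2's list, so seat 2 = 4.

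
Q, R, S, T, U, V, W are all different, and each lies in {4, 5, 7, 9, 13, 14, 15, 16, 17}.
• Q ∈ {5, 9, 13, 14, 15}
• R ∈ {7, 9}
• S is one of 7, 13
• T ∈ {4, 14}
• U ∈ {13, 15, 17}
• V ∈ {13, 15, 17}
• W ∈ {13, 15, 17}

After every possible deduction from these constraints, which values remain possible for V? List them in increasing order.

U, V, W share exactly the 3 values {13, 15, 17}; by pigeonhole those values go to them, so strike 13, 15, 17 from Q, S.
S's domain is down to {7}, so S = 7. Eliminate 7 elsewhere: R.
That leaves R = 9. Eliminate 9 elsewhere: Q.
No further eliminations apply; V can still be any of 13, 15, 17.

13, 15, 17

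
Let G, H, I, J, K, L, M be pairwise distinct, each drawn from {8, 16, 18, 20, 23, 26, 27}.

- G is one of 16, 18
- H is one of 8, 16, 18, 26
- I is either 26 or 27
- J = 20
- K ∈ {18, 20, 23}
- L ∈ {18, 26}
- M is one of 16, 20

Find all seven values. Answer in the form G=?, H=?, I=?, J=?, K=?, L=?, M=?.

G=18, H=8, I=27, J=20, K=23, L=26, M=16

J has just one choice, so J = 20. Eliminate 20 elsewhere: K, M.
M must be 16 (only option left). Strike 16 from G, H.
That leaves G = 18. So H, K, L can't be 18.
K's domain is down to {23}, so K = 23.
L's domain is down to {26}, so L = 26. Remove 26 from H, I.
That leaves H = 8.
I must be 27 (only option left).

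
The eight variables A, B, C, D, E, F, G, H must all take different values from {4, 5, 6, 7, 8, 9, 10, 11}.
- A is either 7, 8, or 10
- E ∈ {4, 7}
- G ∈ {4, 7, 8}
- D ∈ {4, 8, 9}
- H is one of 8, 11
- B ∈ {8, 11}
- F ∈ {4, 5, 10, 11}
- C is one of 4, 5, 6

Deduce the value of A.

The 8 variables together cover exactly {4, 5, 6, 7, 8, 9, 10, 11} — 8 values for 8 variables — and 6 appears only in C's list, so C = 6.
Among the 7 still-open variables, 5 fits only F (and all 7 values in {4, 5, 7, 8, 9, 10, 11} must be used), so F = 5.
Among the 6 still-open variables, 9 fits only D (and all 6 values in {4, 7, 8, 9, 10, 11} must be used), so D = 9.
The 5 still-open variables draw from only 5 values {4, 7, 8, 10, 11}, so each is used; only A can be 10, hence A = 10.

10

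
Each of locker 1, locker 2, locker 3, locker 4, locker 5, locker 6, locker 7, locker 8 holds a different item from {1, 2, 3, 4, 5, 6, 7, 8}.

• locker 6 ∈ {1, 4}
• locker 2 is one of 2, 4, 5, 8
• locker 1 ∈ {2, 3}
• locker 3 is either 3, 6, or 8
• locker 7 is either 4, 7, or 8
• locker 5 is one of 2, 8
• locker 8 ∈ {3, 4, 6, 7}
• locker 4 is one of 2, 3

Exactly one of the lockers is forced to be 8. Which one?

The 8 variables draw from only 8 values {1, 2, 3, 4, 5, 6, 7, 8}, so each is used; only locker 6 can be 1, hence locker 6 = 1.
Among the 7 still-open variables, 5 fits only locker 2 (and all 7 values in {2, 3, 4, 5, 6, 7, 8} must be used), so locker 2 = 5.
The 2 variables locker 1 and locker 4 are confined to {2, 3}, which locks those values in; drop them from locker 3, locker 5, locker 8.
So 8 goes to locker 5.

locker 5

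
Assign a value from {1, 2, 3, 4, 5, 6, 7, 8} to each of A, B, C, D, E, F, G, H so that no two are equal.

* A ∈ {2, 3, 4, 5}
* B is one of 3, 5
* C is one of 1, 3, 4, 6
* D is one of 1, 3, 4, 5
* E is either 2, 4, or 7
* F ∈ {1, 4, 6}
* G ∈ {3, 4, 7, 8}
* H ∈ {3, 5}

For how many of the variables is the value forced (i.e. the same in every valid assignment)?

The 8 variables together cover exactly {1, 2, 3, 4, 5, 6, 7, 8} — 8 values for 8 variables — and 8 appears only in G's list, so G = 8.
The 7 still-open variables together cover exactly {1, 2, 3, 4, 5, 6, 7} — 7 values for 7 variables — and 7 appears only in E's list, so E = 7.
Among the 6 still-open variables, 2 fits only A (and all 6 values in {1, 2, 3, 4, 5, 6} must be used), so A = 2.
B and H share exactly the 2 values {3, 5}; by pigeonhole those values go to them, so strike 3, 5 from C, D.
Determined: A=2, E=7, G=8. The other variables each still have more than one consistent value. That makes 3.

3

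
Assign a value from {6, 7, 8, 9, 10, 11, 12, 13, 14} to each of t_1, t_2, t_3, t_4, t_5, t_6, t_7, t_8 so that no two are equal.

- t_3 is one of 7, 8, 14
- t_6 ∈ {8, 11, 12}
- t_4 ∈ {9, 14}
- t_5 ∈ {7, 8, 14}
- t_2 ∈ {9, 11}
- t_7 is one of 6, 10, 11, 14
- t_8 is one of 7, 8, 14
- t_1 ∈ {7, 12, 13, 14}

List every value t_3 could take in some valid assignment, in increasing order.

7, 8, 14

t_3, t_5, t_8 between them cover only {7, 8, 14} — a naked triple. Remove those values from t_1, t_4, t_6, t_7.
That leaves t_4 = 9. Remove 9 from t_2.
t_2's domain is down to {11}, so t_2 = 11. Eliminate 11 elsewhere: t_6, t_7.
That leaves t_6 = 12. Strike 12 from t_1.
That leaves t_1 = 13.
No further eliminations apply; t_3 can still be any of 7, 8, 14.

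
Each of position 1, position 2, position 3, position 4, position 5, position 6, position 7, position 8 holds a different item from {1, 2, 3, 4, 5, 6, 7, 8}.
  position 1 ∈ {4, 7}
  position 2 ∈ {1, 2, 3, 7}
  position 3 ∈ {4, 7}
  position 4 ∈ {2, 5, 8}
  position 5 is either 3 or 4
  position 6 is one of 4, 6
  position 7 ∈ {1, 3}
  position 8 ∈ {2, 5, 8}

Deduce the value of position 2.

The 8 variables together cover exactly {1, 2, 3, 4, 5, 6, 7, 8} — 8 values for 8 variables — and 6 appears only in position 6's list, so position 6 = 6.
The 2 variables position 1 and position 3 are confined to {4, 7}, which locks those values in; drop them from position 2, position 5.
position 5's domain is down to {3}, so position 5 = 3. So position 2, position 7 can't be 3.
That leaves position 7 = 1. Eliminate 1 elsewhere: position 2.
So position 2 = 2.

2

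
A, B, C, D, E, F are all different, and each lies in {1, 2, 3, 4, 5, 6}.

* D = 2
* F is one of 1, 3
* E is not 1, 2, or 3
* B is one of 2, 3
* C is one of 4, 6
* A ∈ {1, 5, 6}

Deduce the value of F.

1

D must be 2 (only option left). Strike 2 from B.
That leaves B = 3. Remove 3 from F.
So F = 1.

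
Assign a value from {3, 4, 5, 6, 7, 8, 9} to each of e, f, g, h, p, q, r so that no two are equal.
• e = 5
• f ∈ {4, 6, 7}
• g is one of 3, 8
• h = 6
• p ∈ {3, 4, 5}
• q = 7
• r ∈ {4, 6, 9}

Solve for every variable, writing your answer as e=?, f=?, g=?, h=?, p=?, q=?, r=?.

e must be 5 (only option left). Remove 5 from p.
That leaves h = 6. Strike 6 from f, r.
That leaves q = 7. Strike 7 from f.
f's domain is down to {4}, so f = 4. Remove 4 from p, r.
p has just one choice, so p = 3. Eliminate 3 elsewhere: g.
r has just one choice, so r = 9.
g must be 8 (only option left).

e=5, f=4, g=8, h=6, p=3, q=7, r=9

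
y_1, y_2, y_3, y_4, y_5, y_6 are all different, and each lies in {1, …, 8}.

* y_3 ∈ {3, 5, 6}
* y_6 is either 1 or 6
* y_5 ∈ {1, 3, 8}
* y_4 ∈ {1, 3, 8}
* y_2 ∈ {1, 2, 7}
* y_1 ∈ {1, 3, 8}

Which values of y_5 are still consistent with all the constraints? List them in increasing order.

1, 3, 8

y_1, y_4, y_5 share exactly the 3 values {1, 3, 8}; by pigeonhole those values go to them, so strike 1, 3, 8 from y_2, y_3, y_6.
y_6's domain is down to {6}, so y_6 = 6. Eliminate 6 elsewhere: y_3.
y_3's domain is down to {5}, so y_3 = 5.
No further eliminations apply; y_5 can still be any of 1, 3, 8.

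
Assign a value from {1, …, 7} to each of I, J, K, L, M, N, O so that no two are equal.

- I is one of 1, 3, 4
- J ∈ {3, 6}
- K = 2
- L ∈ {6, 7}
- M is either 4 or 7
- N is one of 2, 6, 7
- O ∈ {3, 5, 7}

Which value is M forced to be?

K must be 2 (only option left). Eliminate 2 elsewhere: N.
The 6 still-open variables draw from only 6 values {1, 3, 4, 5, 6, 7}, so each is used; only I can be 1, hence I = 1.
The 5 still-open variables draw from only 5 values {3, 4, 5, 6, 7}, so each is used; only M can be 4, hence M = 4.

4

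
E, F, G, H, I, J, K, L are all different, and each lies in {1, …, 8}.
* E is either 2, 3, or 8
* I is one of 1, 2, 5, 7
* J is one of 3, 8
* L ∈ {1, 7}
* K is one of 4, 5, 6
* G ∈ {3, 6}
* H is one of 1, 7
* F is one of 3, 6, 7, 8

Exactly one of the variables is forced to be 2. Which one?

The 8 variables draw from only 8 values {1, 2, 3, 4, 5, 6, 7, 8}, so each is used; only K can be 4, hence K = 4.
The 7 still-open variables together cover exactly {1, 2, 3, 5, 6, 7, 8} — 7 values for 7 variables — and 5 appears only in I's list, so I = 5.
The 6 still-open variables draw from only 6 values {1, 2, 3, 6, 7, 8}, so each is used; only E can be 2, hence E = 2.

E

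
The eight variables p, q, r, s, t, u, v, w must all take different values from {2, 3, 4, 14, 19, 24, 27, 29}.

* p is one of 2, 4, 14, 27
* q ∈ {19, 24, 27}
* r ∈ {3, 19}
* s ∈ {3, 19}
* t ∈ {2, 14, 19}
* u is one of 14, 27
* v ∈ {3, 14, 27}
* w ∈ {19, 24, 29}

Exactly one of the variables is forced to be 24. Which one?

Among the 8 variables, 4 fits only p (and all 8 values in {2, 3, 4, 14, 19, 24, 27, 29} must be used), so p = 4.
The 7 still-open variables draw from only 7 values {2, 3, 14, 19, 24, 27, 29}, so each is used; only t can be 2, hence t = 2.
The 6 still-open variables together cover exactly {3, 14, 19, 24, 27, 29} — 6 values for 6 variables — and 29 appears only in w's list, so w = 29.
Among the 5 still-open variables, 24 fits only q (and all 5 values in {3, 14, 19, 24, 27} must be used), so q = 24.

q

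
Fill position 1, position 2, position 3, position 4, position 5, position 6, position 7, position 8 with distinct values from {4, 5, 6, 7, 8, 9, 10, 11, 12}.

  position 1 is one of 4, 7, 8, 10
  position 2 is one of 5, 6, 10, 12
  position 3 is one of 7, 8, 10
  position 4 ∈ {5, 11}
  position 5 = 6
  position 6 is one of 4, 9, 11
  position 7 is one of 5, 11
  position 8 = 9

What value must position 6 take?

4

position 5 must be 6 (only option left). Remove 6 from position 2.
That leaves position 8 = 9. So position 6 can't be 9.
The 2 variables position 4 and position 7 are confined to {5, 11}, which locks those values in; drop them from position 2, position 6.
So position 6 = 4.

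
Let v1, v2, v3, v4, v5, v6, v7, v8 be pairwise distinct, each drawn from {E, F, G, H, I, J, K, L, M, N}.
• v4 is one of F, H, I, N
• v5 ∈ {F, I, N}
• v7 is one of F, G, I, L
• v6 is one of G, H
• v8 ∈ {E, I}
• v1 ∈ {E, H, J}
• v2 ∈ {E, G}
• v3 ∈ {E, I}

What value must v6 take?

The 8 variables together cover exactly {E, F, G, H, I, J, L, N} — 8 values for 8 variables — and J appears only in v1's list, so v1 = J.
The 7 still-open variables together cover exactly {E, F, G, H, I, L, N} — 7 values for 7 variables — and L appears only in v7's list, so v7 = L.
The 2 variables v3 and v8 are confined to {E, I}, which locks those values in; drop them from v2, v4, v5.
v2 must be G (only option left). Remove G from v6.
So v6 = H.

H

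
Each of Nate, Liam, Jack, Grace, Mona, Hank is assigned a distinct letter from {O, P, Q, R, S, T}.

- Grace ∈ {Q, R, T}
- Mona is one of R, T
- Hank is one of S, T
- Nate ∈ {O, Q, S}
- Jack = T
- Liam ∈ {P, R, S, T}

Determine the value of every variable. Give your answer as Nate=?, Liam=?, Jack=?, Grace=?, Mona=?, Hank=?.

Jack has just one choice, so Jack = T. Strike T from Liam, Grace, Mona, Hank.
That leaves Mona = R. Strike R from Liam, Grace.
That leaves Hank = S. Remove S from Nate, Liam.
Liam must be P (only option left).
Grace must be Q (only option left). Eliminate Q elsewhere: Nate.
Nate's domain is down to {O}, so Nate = O.

Nate=O, Liam=P, Jack=T, Grace=Q, Mona=R, Hank=S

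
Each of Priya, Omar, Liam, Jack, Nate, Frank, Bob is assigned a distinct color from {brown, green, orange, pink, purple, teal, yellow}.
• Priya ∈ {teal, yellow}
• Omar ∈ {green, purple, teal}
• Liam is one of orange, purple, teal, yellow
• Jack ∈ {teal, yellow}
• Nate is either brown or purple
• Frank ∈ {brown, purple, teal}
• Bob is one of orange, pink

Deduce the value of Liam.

orange

The 7 variables together cover exactly {brown, green, orange, pink, purple, teal, yellow} — 7 values for 7 variables — and green appears only in Omar's list, so Omar = green.
Among the 6 still-open variables, pink fits only Bob (and all 6 values in {brown, orange, pink, purple, teal, yellow} must be used), so Bob = pink.
The 5 still-open variables together cover exactly {brown, orange, purple, teal, yellow} — 5 values for 5 variables — and orange appears only in Liam's list, so Liam = orange.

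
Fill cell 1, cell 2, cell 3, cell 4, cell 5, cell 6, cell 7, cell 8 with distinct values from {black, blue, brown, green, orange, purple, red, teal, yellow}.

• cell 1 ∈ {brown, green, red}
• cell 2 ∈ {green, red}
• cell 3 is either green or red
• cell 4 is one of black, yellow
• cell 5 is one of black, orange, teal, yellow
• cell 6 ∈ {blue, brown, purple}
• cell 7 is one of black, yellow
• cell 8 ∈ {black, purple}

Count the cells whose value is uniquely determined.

cell 2 and cell 3 between them cover only {green, red} — a naked pair. Remove those values from cell 1.
cell 1 must be brown (only option left). Remove brown from cell 6.
cell 4 and cell 7 between them cover only {black, yellow} — a naked pair. Remove those values from cell 5, cell 8.
cell 8 has just one choice, so cell 8 = purple. So cell 6 can't be purple.
cell 6 has just one choice, so cell 6 = blue.
Determined: cell 1=brown, cell 6=blue, cell 8=purple. The other cells each still have more than one consistent value. That makes 3.

3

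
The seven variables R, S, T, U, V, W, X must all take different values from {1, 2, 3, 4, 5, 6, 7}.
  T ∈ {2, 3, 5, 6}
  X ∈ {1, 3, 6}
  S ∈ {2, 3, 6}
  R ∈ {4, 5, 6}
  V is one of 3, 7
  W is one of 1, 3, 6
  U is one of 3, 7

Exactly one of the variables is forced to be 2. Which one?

S

Among the 7 variables, 4 fits only R (and all 7 values in {1, 2, 3, 4, 5, 6, 7} must be used), so R = 4.
Among the 6 still-open variables, 5 fits only T (and all 6 values in {1, 2, 3, 5, 6, 7} must be used), so T = 5.
The 5 still-open variables together cover exactly {1, 2, 3, 6, 7} — 5 values for 5 variables — and 2 appears only in S's list, so S = 2.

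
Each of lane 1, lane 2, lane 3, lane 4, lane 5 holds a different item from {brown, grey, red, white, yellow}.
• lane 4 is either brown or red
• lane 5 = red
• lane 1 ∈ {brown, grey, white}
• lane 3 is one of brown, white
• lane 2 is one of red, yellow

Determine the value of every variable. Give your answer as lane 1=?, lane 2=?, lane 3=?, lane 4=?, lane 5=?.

lane 1=grey, lane 2=yellow, lane 3=white, lane 4=brown, lane 5=red

lane 5 has just one choice, so lane 5 = red. Remove red from lane 2, lane 4.
lane 2 has just one choice, so lane 2 = yellow.
lane 4 must be brown (only option left). Strike brown from lane 1, lane 3.
lane 3 must be white (only option left). Strike white from lane 1.
lane 1 must be grey (only option left).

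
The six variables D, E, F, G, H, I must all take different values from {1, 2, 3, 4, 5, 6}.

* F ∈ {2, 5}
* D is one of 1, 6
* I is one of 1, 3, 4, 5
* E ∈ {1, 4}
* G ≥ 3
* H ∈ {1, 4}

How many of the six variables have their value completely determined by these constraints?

2

Among the 6 variables, 2 fits only F (and all 6 values in {1, 2, 3, 4, 5, 6} must be used), so F = 2.
E and H share exactly the 2 values {1, 4}; by pigeonhole those values go to them, so strike 1, 4 from D, G, I.
That leaves D = 6. Eliminate 6 elsewhere: G.
Determined: D=6, F=2. The other variables each still have more than one consistent value. That makes 2.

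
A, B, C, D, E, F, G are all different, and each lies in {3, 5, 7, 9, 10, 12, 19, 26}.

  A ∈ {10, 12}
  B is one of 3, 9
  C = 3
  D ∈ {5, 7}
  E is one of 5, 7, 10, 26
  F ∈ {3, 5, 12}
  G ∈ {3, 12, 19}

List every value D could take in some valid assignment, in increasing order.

C's domain is down to {3}, so C = 3. Remove 3 from B, F, G.
B's domain is down to {9}, so B = 9.
No further eliminations apply; D can still be any of 5, 7.

5, 7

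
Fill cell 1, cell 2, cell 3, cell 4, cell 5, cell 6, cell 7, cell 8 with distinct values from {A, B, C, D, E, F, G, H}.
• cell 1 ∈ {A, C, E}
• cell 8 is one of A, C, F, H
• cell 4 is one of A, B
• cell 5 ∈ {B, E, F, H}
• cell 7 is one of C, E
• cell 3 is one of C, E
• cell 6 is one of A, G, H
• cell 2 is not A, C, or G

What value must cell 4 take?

The 8 variables together cover exactly {A, B, C, D, E, F, G, H} — 8 values for 8 variables — and D appears only in cell 2's list, so cell 2 = D.
Among the 7 still-open variables, G fits only cell 6 (and all 7 values in {A, B, C, E, F, G, H} must be used), so cell 6 = G.
cell 3 and cell 7 between them cover only {C, E} — a naked pair. Remove those values from cell 1, cell 5, cell 8.
cell 1 must be A (only option left). Remove A from cell 4, cell 8.
So cell 4 = B.

B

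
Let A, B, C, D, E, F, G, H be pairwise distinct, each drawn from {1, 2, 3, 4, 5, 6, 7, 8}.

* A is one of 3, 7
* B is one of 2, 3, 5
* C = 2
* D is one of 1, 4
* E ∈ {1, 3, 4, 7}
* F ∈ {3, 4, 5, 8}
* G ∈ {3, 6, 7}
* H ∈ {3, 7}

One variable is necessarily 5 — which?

C must be 2 (only option left). So B can't be 2.
The 7 still-open variables together cover exactly {1, 3, 4, 5, 6, 7, 8} — 7 values for 7 variables — and 6 appears only in G's list, so G = 6.
Among the 6 still-open variables, 8 fits only F (and all 6 values in {1, 3, 4, 5, 7, 8} must be used), so F = 8.
The 5 still-open variables draw from only 5 values {1, 3, 4, 5, 7}, so each is used; only B can be 5, hence B = 5.

B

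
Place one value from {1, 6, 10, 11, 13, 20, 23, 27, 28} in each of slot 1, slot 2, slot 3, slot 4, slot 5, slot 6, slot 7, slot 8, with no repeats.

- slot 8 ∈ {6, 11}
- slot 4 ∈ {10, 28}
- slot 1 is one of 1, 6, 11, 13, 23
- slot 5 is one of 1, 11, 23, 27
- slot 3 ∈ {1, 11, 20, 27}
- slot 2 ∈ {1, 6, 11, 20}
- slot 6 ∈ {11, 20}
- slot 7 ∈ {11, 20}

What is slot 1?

slot 6 and slot 7 between them cover only {11, 20} — a naked pair. Remove those values from slot 1, slot 2, slot 3, slot 5, slot 8.
That leaves slot 8 = 6. Strike 6 from slot 1, slot 2.
slot 2 has just one choice, so slot 2 = 1. So slot 1, slot 3, slot 5 can't be 1.
slot 3 has just one choice, so slot 3 = 27. Remove 27 from slot 5.
That leaves slot 5 = 23. So slot 1 can't be 23.
So slot 1 = 13.

13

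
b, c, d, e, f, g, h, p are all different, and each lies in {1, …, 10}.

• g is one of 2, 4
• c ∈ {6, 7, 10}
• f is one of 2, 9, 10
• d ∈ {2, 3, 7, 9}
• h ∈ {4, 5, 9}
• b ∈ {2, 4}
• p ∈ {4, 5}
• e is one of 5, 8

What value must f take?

10

The 2 variables b and g are confined to {2, 4}, which locks those values in; drop them from d, f, h, p.
That leaves p = 5. Eliminate 5 elsewhere: e, h.
That leaves e = 8.
That leaves h = 9. Strike 9 from d, f.
So f = 10.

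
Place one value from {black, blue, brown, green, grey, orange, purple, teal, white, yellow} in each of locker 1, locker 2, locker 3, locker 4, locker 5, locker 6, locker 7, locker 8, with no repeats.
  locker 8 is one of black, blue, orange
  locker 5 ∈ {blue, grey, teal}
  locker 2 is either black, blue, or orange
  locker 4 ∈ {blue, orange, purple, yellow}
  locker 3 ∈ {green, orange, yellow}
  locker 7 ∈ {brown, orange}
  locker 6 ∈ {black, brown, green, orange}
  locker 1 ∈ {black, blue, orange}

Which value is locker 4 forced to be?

locker 1, locker 2, locker 8 share exactly the 3 values {black, blue, orange}; by pigeonhole those values go to them, so strike black, blue, orange from locker 3, locker 4, locker 5, locker 6, locker 7.
locker 7 has just one choice, so locker 7 = brown. Remove brown from locker 6.
locker 6's domain is down to {green}, so locker 6 = green. Remove green from locker 3.
That leaves locker 3 = yellow. Strike yellow from locker 4.
So locker 4 = purple.

purple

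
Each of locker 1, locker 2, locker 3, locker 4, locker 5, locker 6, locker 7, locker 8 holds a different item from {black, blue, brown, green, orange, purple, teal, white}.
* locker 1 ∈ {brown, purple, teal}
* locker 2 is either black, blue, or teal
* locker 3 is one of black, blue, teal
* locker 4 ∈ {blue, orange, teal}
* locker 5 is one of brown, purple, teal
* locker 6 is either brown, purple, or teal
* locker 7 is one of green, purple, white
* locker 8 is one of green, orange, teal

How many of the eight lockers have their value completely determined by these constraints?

Among the 8 variables, white fits only locker 7 (and all 8 values in {black, blue, brown, green, orange, purple, teal, white} must be used), so locker 7 = white.
The 7 still-open variables draw from only 7 values {black, blue, brown, green, orange, purple, teal}, so each is used; only locker 8 can be green, hence locker 8 = green.
The 6 still-open variables draw from only 6 values {black, blue, brown, orange, purple, teal}, so each is used; only locker 4 can be orange, hence locker 4 = orange.
locker 1, locker 5, locker 6 share exactly the 3 values {brown, purple, teal}; by pigeonhole those values go to them, so strike brown, purple, teal from locker 2, locker 3.
Determined: locker 4=orange, locker 7=white, locker 8=green. The other lockers each still have more than one consistent value. That makes 3.

3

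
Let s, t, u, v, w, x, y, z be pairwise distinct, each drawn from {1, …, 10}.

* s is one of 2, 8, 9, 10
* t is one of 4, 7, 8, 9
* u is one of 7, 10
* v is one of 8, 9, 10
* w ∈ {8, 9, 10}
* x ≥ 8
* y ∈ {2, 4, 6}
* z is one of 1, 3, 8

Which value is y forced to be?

v, w, x between them cover only {8, 9, 10} — a naked triple. Remove those values from s, t, u, z.
That leaves s = 2. Strike 2 from y.
u must be 7 (only option left). So t can't be 7.
t has just one choice, so t = 4. Eliminate 4 elsewhere: y.
So y = 6.

6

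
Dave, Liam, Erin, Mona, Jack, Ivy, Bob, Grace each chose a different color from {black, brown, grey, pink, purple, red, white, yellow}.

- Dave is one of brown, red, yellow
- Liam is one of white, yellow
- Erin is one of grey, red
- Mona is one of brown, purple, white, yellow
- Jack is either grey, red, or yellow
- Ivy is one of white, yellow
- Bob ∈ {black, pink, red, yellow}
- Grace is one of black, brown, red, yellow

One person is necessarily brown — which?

Dave

Among the 8 variables, pink fits only Bob (and all 8 values in {black, brown, grey, pink, purple, red, white, yellow} must be used), so Bob = pink.
The 7 still-open variables draw from only 7 values {black, brown, grey, purple, red, white, yellow}, so each is used; only Grace can be black, hence Grace = black.
The 6 still-open variables together cover exactly {brown, grey, purple, red, white, yellow} — 6 values for 6 variables — and purple appears only in Mona's list, so Mona = purple.
Among the 5 still-open variables, brown fits only Dave (and all 5 values in {brown, grey, red, white, yellow} must be used), so Dave = brown.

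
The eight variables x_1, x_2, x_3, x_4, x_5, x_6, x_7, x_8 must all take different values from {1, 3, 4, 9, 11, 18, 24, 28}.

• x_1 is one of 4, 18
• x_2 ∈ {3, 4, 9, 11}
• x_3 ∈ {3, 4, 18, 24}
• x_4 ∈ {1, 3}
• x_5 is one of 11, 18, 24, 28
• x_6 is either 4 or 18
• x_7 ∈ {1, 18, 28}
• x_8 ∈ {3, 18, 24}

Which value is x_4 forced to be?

The 8 variables draw from only 8 values {1, 3, 4, 9, 11, 18, 24, 28}, so each is used; only x_2 can be 9, hence x_2 = 9.
The 7 still-open variables together cover exactly {1, 3, 4, 11, 18, 24, 28} — 7 values for 7 variables — and 11 appears only in x_5's list, so x_5 = 11.
Among the 6 still-open variables, 28 fits only x_7 (and all 6 values in {1, 3, 4, 18, 24, 28} must be used), so x_7 = 28.
Among the 5 still-open variables, 1 fits only x_4 (and all 5 values in {1, 3, 4, 18, 24} must be used), so x_4 = 1.

1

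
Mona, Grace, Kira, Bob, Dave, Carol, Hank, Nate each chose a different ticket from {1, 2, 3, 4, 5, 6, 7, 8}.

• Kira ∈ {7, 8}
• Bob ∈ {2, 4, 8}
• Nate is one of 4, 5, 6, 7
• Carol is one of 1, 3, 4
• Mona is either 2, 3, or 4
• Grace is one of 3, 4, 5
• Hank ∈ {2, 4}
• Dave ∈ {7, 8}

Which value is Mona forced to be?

The 8 variables draw from only 8 values {1, 2, 3, 4, 5, 6, 7, 8}, so each is used; only Carol can be 1, hence Carol = 1.
Among the 7 still-open variables, 6 fits only Nate (and all 7 values in {2, 3, 4, 5, 6, 7, 8} must be used), so Nate = 6.
The 6 still-open variables together cover exactly {2, 3, 4, 5, 7, 8} — 6 values for 6 variables — and 5 appears only in Grace's list, so Grace = 5.
Among the 5 still-open variables, 3 fits only Mona (and all 5 values in {2, 3, 4, 7, 8} must be used), so Mona = 3.

3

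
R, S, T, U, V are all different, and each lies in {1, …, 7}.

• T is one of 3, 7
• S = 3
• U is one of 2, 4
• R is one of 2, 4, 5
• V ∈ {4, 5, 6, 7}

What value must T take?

S has just one choice, so S = 3. Eliminate 3 elsewhere: T.
So T = 7.

7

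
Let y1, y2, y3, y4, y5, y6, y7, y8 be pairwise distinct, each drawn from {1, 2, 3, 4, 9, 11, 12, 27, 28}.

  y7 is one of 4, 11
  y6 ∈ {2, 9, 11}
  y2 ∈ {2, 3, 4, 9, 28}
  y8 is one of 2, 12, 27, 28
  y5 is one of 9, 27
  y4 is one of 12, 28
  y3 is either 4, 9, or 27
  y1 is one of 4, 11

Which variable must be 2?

Among the 8 variables, 3 fits only y2 (and all 8 values in {2, 3, 4, 9, 11, 12, 27, 28} must be used), so y2 = 3.
y1 and y7 between them cover only {4, 11} — a naked pair. Remove those values from y3, y6.
y3 and y5 between them cover only {9, 27} — a naked pair. Remove those values from y6, y8.
So 2 goes to y6.

y6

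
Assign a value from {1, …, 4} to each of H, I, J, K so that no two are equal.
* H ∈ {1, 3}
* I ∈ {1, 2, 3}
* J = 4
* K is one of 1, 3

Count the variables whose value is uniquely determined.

2

J has just one choice, so J = 4.
The 3 still-open variables together cover exactly {1, 2, 3} — 3 values for 3 variables — and 2 appears only in I's list, so I = 2.
Determined: I=2, J=4. The other variables each still have more than one consistent value. That makes 2.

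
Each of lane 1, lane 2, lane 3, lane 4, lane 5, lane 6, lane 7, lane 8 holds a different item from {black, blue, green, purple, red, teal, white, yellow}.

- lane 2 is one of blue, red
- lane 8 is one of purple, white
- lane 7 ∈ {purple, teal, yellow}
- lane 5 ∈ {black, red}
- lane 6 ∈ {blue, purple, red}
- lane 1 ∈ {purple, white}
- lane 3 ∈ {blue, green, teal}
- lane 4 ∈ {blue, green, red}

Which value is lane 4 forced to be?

Among the 8 variables, black fits only lane 5 (and all 8 values in {black, blue, green, purple, red, teal, white, yellow} must be used), so lane 5 = black.
The 7 still-open variables draw from only 7 values {blue, green, purple, red, teal, white, yellow}, so each is used; only lane 7 can be yellow, hence lane 7 = yellow.
The 6 still-open variables draw from only 6 values {blue, green, purple, red, teal, white}, so each is used; only lane 3 can be teal, hence lane 3 = teal.
The 5 still-open variables draw from only 5 values {blue, green, purple, red, white}, so each is used; only lane 4 can be green, hence lane 4 = green.

green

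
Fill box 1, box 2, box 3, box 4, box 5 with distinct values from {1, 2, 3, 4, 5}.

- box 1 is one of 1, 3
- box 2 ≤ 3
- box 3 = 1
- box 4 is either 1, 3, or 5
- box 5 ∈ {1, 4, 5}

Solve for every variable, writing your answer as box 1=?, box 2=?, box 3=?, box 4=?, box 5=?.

box 3 has just one choice, so box 3 = 1. Eliminate 1 elsewhere: box 1, box 2, box 4, box 5.
box 1's domain is down to {3}, so box 1 = 3. Remove 3 from box 2, box 4.
box 2 has just one choice, so box 2 = 2.
box 4 has just one choice, so box 4 = 5. So box 5 can't be 5.
box 5's domain is down to {4}, so box 5 = 4.

box 1=3, box 2=2, box 3=1, box 4=5, box 5=4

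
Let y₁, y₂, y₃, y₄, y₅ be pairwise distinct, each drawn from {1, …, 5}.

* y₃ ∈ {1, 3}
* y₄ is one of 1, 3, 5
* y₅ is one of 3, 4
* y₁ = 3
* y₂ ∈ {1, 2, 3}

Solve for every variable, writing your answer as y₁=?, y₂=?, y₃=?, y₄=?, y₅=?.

y₁=3, y₂=2, y₃=1, y₄=5, y₅=4

y₁'s domain is down to {3}, so y₁ = 3. Strike 3 from y₂, y₃, y₄, y₅.
That leaves y₃ = 1. Strike 1 from y₂, y₄.
y₄'s domain is down to {5}, so y₄ = 5.
That leaves y₅ = 4.
y₂'s domain is down to {2}, so y₂ = 2.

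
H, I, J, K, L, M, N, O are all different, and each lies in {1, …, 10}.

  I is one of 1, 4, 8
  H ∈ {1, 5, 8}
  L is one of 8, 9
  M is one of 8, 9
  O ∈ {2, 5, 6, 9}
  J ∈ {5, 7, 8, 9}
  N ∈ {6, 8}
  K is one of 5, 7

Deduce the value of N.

The 8 variables draw from only 8 values {1, 2, 4, 5, 6, 7, 8, 9}, so each is used; only O can be 2, hence O = 2.
The 7 still-open variables together cover exactly {1, 4, 5, 6, 7, 8, 9} — 7 values for 7 variables — and 4 appears only in I's list, so I = 4.
The 6 still-open variables together cover exactly {1, 5, 6, 7, 8, 9} — 6 values for 6 variables — and 1 appears only in H's list, so H = 1.
The 5 still-open variables together cover exactly {5, 6, 7, 8, 9} — 5 values for 5 variables — and 6 appears only in N's list, so N = 6.

6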